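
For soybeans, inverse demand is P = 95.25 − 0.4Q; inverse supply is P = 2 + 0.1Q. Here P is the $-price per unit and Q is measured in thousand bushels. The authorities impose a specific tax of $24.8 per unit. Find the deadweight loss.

Competitive equilibrium: 95.25 − 0.4Q = 2 + 0.1Q → Q* = 186.5, P* = 20.65.
With the tax, the buyer price exceeds the seller price by 24.8: (95.25 − 0.4Q) − (2 + 0.1Q) = 24.8 → Q' = 136.9.
ΔQ = 186.5 − 136.9 = 49.6; the wedge equals the tax, 24.8.
The triangle = ½ × 49.6 × 24.8 = $615.04 thousand.

$615.04 thousand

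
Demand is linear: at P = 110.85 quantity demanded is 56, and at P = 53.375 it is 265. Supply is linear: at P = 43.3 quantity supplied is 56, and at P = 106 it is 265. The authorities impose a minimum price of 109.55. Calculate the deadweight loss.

Demand slope = (53.375 − 110.85)/(265 − 56) = −0.275, so P = 126.25 − 0.275Q.
Supply slope = (106 − 43.3)/(265 − 56) = 0.3, so P = 26.5 + 0.3Q.
Competitive equilibrium: 126.25 − 0.275Q = 26.5 + 0.3Q → Q* = 173.4783, P* = 78.5435.
At the floor P = 109.55, quantity demanded = (126.25 − 109.55)/0.275 = 60.7273.
Sellers' marginal cost at Q' = 60.7273: 26.5 + 0.3·60.7273 = 44.7182.
ΔQ = 173.4783 − 60.7273 = 112.751; wedge = 109.55 − 44.7182 = 64.8318.
The triangle = ½ × 112.751 × 64.8318 = 3654.93.

3654.93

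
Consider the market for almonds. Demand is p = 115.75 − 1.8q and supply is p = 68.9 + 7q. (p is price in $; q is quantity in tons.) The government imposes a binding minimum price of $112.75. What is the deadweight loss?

$58.85

Competitive equilibrium: 115.75 − 1.8q = 68.9 + 7q → q* = 5.3239, p* = 106.167.
At the floor p = 112.75, quantity demanded = (115.75 − 112.75)/1.8 = 1.6667.
Sellers' marginal cost at q' = 1.6667: 68.9 + 7·1.6667 = 80.5669.
Δq = 5.3239 − 1.6667 = 3.6572; wedge = 112.75 − 80.5669 = 32.1831.
The triangle = ½ × 3.6572 × 32.1831 = $58.85.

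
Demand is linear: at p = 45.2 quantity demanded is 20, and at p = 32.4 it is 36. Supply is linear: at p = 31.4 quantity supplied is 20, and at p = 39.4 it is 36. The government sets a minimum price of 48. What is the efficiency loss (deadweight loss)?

129.51

Demand slope = (32.4 − 45.2)/(36 − 20) = −0.8, so p = 61.2 − 0.8q.
Supply slope = (39.4 − 31.4)/(36 − 20) = 0.5, so p = 21.4 + 0.5q.
Competitive equilibrium: 61.2 − 0.8q = 21.4 + 0.5q → q* = 30.6154, p* = 36.7077.
At the floor p = 48, quantity demanded = (61.2 − 48)/0.8 = 16.5.
Sellers' marginal cost at q' = 16.5: 21.4 + 0.5·16.5 = 29.65.
Δq = 30.6154 − 16.5 = 14.1154; wedge = 48 − 29.65 = 18.35.
Deadweight loss = ½ × 14.1154 × 18.35 = 129.51.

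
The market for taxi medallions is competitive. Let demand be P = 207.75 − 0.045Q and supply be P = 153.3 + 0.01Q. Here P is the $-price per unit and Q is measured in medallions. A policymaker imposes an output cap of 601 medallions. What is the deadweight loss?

Competitive equilibrium: 207.75 − 0.045Q = 153.3 + 0.01Q → Q* = 990, P* = 163.2.
At Q = 601: demand price = 207.75 − 0.045·601 = 180.705; supply price = 153.3 + 0.01·601 = 159.31.
ΔQ = 990 − 601 = 389; wedge = 180.705 − 159.31 = 21.395.
The triangle = ½ × 389 × 21.395 = $4161.33.

$4161.33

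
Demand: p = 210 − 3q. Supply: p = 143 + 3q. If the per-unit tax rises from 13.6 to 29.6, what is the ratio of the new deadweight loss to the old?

Competitive equilibrium: 210 − 3q = 143 + 3q → q* = 11.1667, p* = 176.5.
For a per-unit tax t: Δq = t/6, so DWL = ½·t·(t/6) = t²/12.
At t = 13.6: DWL = 15.413. At t = 29.6: DWL = 73.013.
Ratio = (29.6/13.6)² = 4.737.

4.737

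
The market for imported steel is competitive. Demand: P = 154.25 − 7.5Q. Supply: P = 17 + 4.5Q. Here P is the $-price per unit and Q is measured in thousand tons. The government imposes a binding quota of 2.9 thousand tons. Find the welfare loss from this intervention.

$437.33 thousand

Competitive equilibrium: 154.25 − 7.5Q = 17 + 4.5Q → Q* = 11.4375, P* = 68.4688.
At Q = 2.9: demand price = 154.25 − 7.5·2.9 = 132.5; supply price = 17 + 4.5·2.9 = 30.05.
ΔQ = 11.4375 − 2.9 = 8.5375; wedge = 132.5 − 30.05 = 102.45.
The triangle = ½ × 8.5375 × 102.45 = $437.33 thousand.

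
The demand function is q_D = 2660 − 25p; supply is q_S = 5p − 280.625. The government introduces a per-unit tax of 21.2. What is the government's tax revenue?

2568.29

In inverse form: demand p = 106.4 − 0.04q, supply p = 56.125 + 0.2q.
Competitive equilibrium: 106.4 − 0.04q = 56.125 + 0.2q → q* = 209.4792, p* = 98.0208.
With the tax, the buyer price exceeds the seller price by 21.2: (106.4 − 0.04q) − (56.125 + 0.2q) = 21.2 → q' = 121.1458.
Tax revenue = 21.2 × 121.1458 = 2568.29.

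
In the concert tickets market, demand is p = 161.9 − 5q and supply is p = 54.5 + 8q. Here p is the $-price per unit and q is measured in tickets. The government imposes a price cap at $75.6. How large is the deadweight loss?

Competitive equilibrium: 161.9 − 5q = 54.5 + 8q → q* = 8.2615, p* = 120.5923.
At the ceiling p = 75.6, quantity supplied = (75.6 − 54.5)/8 = 2.6375.
Willingness to pay at q' = 2.6375: 161.9 − 5·2.6375 = 148.7125.
Δq = 8.2615 − 2.6375 = 5.624; wedge = 148.7125 − 75.6 = 73.1125.
The triangle = ½ × 5.624 × 73.1125 = $205.59.

$205.59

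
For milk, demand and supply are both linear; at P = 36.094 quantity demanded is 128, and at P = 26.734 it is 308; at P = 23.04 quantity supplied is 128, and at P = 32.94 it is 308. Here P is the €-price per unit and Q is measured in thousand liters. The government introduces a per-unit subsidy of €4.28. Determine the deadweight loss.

Demand slope = (26.734 − 36.094)/(308 − 128) = −0.052, so P = 42.75 − 0.052Q.
Supply slope = (32.94 − 23.04)/(308 − 128) = 0.055, so P = 16 + 0.055Q.
Competitive equilibrium: 42.75 − 0.052Q = 16 + 0.055Q → Q* = 250, P* = 29.75.
The subsidy lowers effective supply by 4.28: P = 11.72 + 0.055Q.
New quantity: 42.75 − 0.052Q = 11.72 + 0.055Q → Q' = 290.
Overproduction ΔQ = 290 − 250 = 40; wedge = subsidy = 4.28.
Welfare loss = ½ × 40 × 4.28 = €85.60 thousand.

€85.60 thousand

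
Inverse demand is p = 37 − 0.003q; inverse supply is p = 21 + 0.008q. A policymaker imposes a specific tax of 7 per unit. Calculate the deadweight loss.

Competitive equilibrium: 37 − 0.003q = 21 + 0.008q → q* = 1454.5455, p* = 32.6364.
With the tax, the buyer price exceeds the seller price by 7: (37 − 0.003q) − (21 + 0.008q) = 7 → q' = 818.1818.
Δq = 1454.5455 − 818.1818 = 636.3637; the wedge equals the tax, 7.
Deadweight loss = ½ × 636.3637 × 7 = 2227.27.

2227.27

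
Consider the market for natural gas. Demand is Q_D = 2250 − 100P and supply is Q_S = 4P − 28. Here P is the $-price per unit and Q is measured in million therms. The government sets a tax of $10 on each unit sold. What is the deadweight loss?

$192.31 million

In inverse form: demand P = 22.5 − 0.01Q, supply P = 7 + 0.25Q.
Competitive equilibrium: 22.5 − 0.01Q = 7 + 0.25Q → Q* = 59.6154, P* = 21.9038.
With the tax, the buyer price exceeds the seller price by 10: (22.5 − 0.01Q) − (7 + 0.25Q) = 10 → Q' = 21.1538.
ΔQ = 59.6154 − 21.1538 = 38.4616; the wedge equals the tax, 10.
Deadweight loss = ½ × 38.4616 × 10 = $192.31 million.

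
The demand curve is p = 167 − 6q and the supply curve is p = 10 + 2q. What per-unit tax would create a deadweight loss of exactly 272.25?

Competitive equilibrium: 167 − 6q = 10 + 2q → q* = 19.625, p* = 49.25.
A tax t gives Δq = t/8 and wedge t, so DWL = t²/16.
t²/16 = 272.25 → t² = 4356 → t = 66.

66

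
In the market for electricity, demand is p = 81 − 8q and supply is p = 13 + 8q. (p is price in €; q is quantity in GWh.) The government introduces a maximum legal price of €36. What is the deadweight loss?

€15.125

Competitive equilibrium: 81 − 8q = 13 + 8q → q* = 4.25, p* = 47.
At the ceiling p = 36, quantity supplied = (36 − 13)/8 = 2.875.
Willingness to pay at q' = 2.875: 81 − 8·2.875 = 58.
Δq = 4.25 − 2.875 = 1.375; wedge = 58 − 36 = 22.
The triangle = ½ × 1.375 × 22 = €15.125.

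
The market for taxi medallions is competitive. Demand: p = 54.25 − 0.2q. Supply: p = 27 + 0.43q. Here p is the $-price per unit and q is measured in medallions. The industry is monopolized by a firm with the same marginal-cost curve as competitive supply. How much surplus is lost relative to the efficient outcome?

Competitive equilibrium: 54.25 − 0.2q = 27 + 0.43q → q* = 43.254, p* = 45.5992.
Marginal revenue: MR = 54.25 − 0.4q. Set MR = MC: 54.25 − 0.4q = 27 + 0.43q → q_m = 32.8313.
Price p_m = 54.25 − 0.2·32.8313 = 47.6837; MC(q_m) = 27 + 0.43·32.8313 = 41.1175.
Competitive q* = 43.254, so Δq = 10.4227; wedge = 47.6837 − 41.1175 = 6.5662.
The triangle = ½ × 10.4227 × 6.5662 = $34.22.

$34.22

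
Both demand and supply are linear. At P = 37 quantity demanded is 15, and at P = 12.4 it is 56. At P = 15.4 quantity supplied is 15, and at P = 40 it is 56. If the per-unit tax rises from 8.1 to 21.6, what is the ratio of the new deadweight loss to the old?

Demand slope = (12.4 − 37)/(56 − 15) = −0.6, so P = 46 − 0.6Q.
Supply slope = (40 − 15.4)/(56 − 15) = 0.6, so P = 6.4 + 0.6Q.
Competitive equilibrium: 46 − 0.6Q = 6.4 + 0.6Q → Q* = 33, P* = 26.2.
For a per-unit tax t: ΔQ = t/1.2, so DWL = ½·t·(t/1.2) = t²/2.4.
At t = 8.1: DWL = 27.3375. At t = 21.6: DWL = 194.4.
Ratio = (21.6/8.1)² = 7.111.

7.111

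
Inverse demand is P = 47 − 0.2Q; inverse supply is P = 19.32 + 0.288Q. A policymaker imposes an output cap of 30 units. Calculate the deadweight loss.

Competitive equilibrium: 47 − 0.2Q = 19.32 + 0.288Q → Q* = 56.7213, P* = 35.6557.
At Q = 30: demand price = 47 − 0.2·30 = 41; supply price = 19.32 + 0.288·30 = 27.96.
ΔQ = 56.7213 − 30 = 26.7213; wedge = 41 − 27.96 = 13.04.
The triangle = ½ × 26.7213 × 13.04 = 174.22.

174.22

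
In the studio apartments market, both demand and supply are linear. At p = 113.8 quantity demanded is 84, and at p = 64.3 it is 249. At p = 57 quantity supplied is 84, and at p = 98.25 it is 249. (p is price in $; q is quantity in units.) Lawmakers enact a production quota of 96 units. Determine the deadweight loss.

Demand slope = (64.3 − 113.8)/(249 − 84) = −0.3, so p = 139 − 0.3q.
Supply slope = (98.25 − 57)/(249 − 84) = 0.25, so p = 36 + 0.25q.
Competitive equilibrium: 139 − 0.3q = 36 + 0.25q → q* = 187.27273, p* = 82.81818.
At q = 96: demand price = 139 − 0.3·96 = 110.2; supply price = 36 + 0.25·96 = 60.
Δq = 187.27273 − 96 = 91.27273; wedge = 110.2 − 60 = 50.2.
DWL = ½ × 91.27273 × 50.2 = $2290.95.

$2290.95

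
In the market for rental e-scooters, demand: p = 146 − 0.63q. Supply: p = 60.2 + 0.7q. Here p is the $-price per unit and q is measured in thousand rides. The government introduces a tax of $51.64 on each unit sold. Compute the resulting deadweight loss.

Competitive equilibrium: 146 − 0.63q = 60.2 + 0.7q → q* = 64.51128, p* = 105.35789.
With the tax, the buyer price exceeds the seller price by 51.64: (146 − 0.63q) − (60.2 + 0.7q) = 51.64 → q' = 25.68421.
Δq = 64.51128 − 25.68421 = 38.82707; the wedge equals the tax, 51.64.
Deadweight loss = ½ × 38.82707 × 51.64 = $1002.51 thousand.

$1002.51 thousand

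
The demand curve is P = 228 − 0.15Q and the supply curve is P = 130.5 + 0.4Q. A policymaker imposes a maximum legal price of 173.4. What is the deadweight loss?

1348.38

Competitive equilibrium: 228 − 0.15Q = 130.5 + 0.4Q → Q* = 177.27273, P* = 201.40909.
At the ceiling P = 173.4, quantity supplied = (173.4 − 130.5)/0.4 = 107.25.
Willingness to pay at Q' = 107.25: 228 − 0.15·107.25 = 211.9125.
ΔQ = 177.27273 − 107.25 = 70.02273; wedge = 211.9125 − 173.4 = 38.5125.
Welfare loss = ½ × 70.02273 × 38.5125 = 1348.38.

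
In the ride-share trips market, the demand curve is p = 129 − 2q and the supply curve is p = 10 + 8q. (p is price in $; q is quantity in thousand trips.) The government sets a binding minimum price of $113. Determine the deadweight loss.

Competitive equilibrium: 129 − 2q = 10 + 8q → q* = 11.9, p* = 105.2.
At the floor p = 113, quantity demanded = (129 − 113)/2 = 8.
Sellers' marginal cost at q' = 8: 10 + 8·8 = 74.
Δq = 11.9 − 8 = 3.9; wedge = 113 − 74 = 39.
The triangle = ½ × 3.9 × 39 = $76.05 thousand.

$76.05 thousand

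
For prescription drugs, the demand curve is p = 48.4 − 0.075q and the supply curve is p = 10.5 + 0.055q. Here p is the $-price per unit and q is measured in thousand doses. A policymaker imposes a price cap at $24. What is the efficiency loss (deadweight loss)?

$138.04 thousand

Competitive equilibrium: 48.4 − 0.075q = 10.5 + 0.055q → q* = 291.5385, p* = 26.5346.
At the ceiling p = 24, quantity supplied = (24 − 10.5)/0.055 = 245.4545.
Willingness to pay at q' = 245.4545: 48.4 − 0.075·245.4545 = 29.9909.
Δq = 291.5385 − 245.4545 = 46.084; wedge = 29.9909 − 24 = 5.9909.
DWL = ½ × 46.084 × 5.9909 = $138.04 thousand.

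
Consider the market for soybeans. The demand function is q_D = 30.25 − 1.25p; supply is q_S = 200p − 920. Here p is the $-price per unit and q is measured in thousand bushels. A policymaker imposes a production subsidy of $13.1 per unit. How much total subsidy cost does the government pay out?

$532.14 thousand

In inverse form: demand p = 24.2 − 0.8q, supply p = 4.6 + 0.005q.
Competitive equilibrium: 24.2 − 0.8q = 4.6 + 0.005q → q* = 24.3478, p* = 4.7217.
The subsidy lowers effective supply by 13.1: p = 0.005q − 8.5.
New quantity: 24.2 − 0.8q = 0.005q − 8.5 → q' = 40.6211.
Total subsidy cost = 13.1 × 40.6211 = $532.14 thousand.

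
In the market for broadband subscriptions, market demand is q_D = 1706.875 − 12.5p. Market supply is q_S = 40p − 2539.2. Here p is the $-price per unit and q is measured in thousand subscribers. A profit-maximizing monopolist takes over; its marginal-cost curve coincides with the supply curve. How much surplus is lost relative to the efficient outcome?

$4754.40 thousand

In inverse form: demand p = 136.55 − 0.08q, supply p = 63.48 + 0.025q.
Competitive equilibrium: 136.55 − 0.08q = 63.48 + 0.025q → q* = 695.90476, p* = 80.87762.
Marginal revenue: MR = 136.55 − 0.16q. Set MR = MC: 136.55 − 0.16q = 63.48 + 0.025q → q_m = 394.97297.
Price p_m = 136.55 − 0.08·394.97297 = 104.95216; MC(q_m) = 63.48 + 0.025·394.97297 = 73.35432.
Competitive q* = 695.90476, so Δq = 300.93179; wedge = 104.95216 − 73.35432 = 31.59784.
Welfare loss = ½ × 300.93179 × 31.59784 = $4754.40 thousand.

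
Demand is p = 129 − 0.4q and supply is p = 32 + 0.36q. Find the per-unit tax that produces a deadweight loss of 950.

38

Competitive equilibrium: 129 − 0.4q = 32 + 0.36q → q* = 127.6316, p* = 77.9474.
A tax t gives Δq = t/0.76 and wedge t, so DWL = t²/1.52.
t²/1.52 = 950 → t² = 1444 → t = 38.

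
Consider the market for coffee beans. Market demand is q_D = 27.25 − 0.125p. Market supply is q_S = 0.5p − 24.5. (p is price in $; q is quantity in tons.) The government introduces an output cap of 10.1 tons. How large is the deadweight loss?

In inverse form: demand p = 218 − 8q, supply p = 49 + 2q.
Competitive equilibrium: 218 − 8q = 49 + 2q → q* = 16.9, p* = 82.8.
At q = 10.1: demand price = 218 − 8·10.1 = 137.2; supply price = 49 + 2·10.1 = 69.2.
Δq = 16.9 − 10.1 = 6.8; wedge = 137.2 − 69.2 = 68.
The triangle = ½ × 6.8 × 68 = $231.20.

$231.20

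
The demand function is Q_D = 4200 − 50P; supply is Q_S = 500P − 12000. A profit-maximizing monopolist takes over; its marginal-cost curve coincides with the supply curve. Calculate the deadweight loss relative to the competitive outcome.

18552.88

In inverse form: demand P = 84 − 0.02Q, supply P = 24 + 0.002Q.
Competitive equilibrium: 84 − 0.02Q = 24 + 0.002Q → Q* = 2727.27273, P* = 29.45455.
Marginal revenue: MR = 84 − 0.04Q. Set MR = MC: 84 − 0.04Q = 24 + 0.002Q → Q_m = 1428.57143.
Price P_m = 84 − 0.02·1428.57143 = 55.42857; MC(Q_m) = 24 + 0.002·1428.57143 = 26.85714.
Competitive Q* = 2727.27273, so ΔQ = 1298.7013; wedge = 55.42857 − 26.85714 = 28.57143.
Deadweight loss = ½ × 1298.7013 × 28.57143 = 18552.88.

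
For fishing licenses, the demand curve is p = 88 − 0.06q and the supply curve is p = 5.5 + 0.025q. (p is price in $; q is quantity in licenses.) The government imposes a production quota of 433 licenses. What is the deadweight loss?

Competitive equilibrium: 88 − 0.06q = 5.5 + 0.025q → q* = 970.5882, p* = 29.7647.
At q = 433: demand price = 88 − 0.06·433 = 62.02; supply price = 5.5 + 0.025·433 = 16.325.
Δq = 970.5882 − 433 = 537.5882; wedge = 62.02 − 16.325 = 45.695.
Welfare loss = ½ × 537.5882 × 45.695 = $12282.55.

$12282.55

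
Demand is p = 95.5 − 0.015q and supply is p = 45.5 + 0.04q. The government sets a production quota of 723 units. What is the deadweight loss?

Competitive equilibrium: 95.5 − 0.015q = 45.5 + 0.04q → q* = 909.0909, p* = 81.8636.
At q = 723: demand price = 95.5 − 0.015·723 = 84.655; supply price = 45.5 + 0.04·723 = 74.42.
Δq = 909.0909 − 723 = 186.0909; wedge = 84.655 − 74.42 = 10.235.
DWL = ½ × 186.0909 × 10.235 = 952.32.

952.32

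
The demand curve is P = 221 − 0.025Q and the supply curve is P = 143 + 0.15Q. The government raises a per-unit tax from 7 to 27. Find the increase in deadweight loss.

Competitive equilibrium: 221 − 0.025Q = 143 + 0.15Q → Q* = 445.7143, P* = 209.8571.
For a per-unit tax t: ΔQ = t/0.175, so DWL = ½·t·(t/0.175) = t²/0.35.
At t = 7: DWL = 140. At t = 27: DWL = 2082.857.
Increase = 2082.857 − 140 = 1942.86.

1942.86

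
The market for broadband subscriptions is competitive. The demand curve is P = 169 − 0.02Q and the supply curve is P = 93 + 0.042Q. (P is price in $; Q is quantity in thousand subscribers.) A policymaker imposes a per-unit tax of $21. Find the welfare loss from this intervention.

Competitive equilibrium: 169 − 0.02Q = 93 + 0.042Q → Q* = 1225.8065, P* = 144.4839.
With the tax, the buyer price exceeds the seller price by 21: (169 − 0.02Q) − (93 + 0.042Q) = 21 → Q' = 887.0968.
ΔQ = 1225.8065 − 887.0968 = 338.7097; the wedge equals the tax, 21.
The triangle = ½ × 338.7097 × 21 = $3556.45 thousand.

$3556.45 thousand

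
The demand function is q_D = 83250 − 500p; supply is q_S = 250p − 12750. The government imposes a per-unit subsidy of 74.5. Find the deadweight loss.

462520.83

In inverse form: demand p = 166.5 − 0.002q, supply p = 51 + 0.004q.
Competitive equilibrium: 166.5 − 0.002q = 51 + 0.004q → q* = 19250, p* = 128.
The subsidy lowers effective supply by 74.5: p = 0.004q − 23.5.
New quantity: 166.5 − 0.002q = 0.004q − 23.5 → q' = 31666.6667.
Overproduction Δq = 31666.6667 − 19250 = 12416.6667; wedge = subsidy = 74.5.
DWL = ½ × 12416.6667 × 74.5 = 462520.83.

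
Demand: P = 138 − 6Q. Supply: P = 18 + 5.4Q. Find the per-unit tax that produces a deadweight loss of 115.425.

51.3

Competitive equilibrium: 138 − 6Q = 18 + 5.4Q → Q* = 10.5263, P* = 74.8421.
A tax t gives ΔQ = t/11.4 and wedge t, so DWL = t²/22.8.
t²/22.8 = 115.425 → t² = 2631.69 → t = 51.3.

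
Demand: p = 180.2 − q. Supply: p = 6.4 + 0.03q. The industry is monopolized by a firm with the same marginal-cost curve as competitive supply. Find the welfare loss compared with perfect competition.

Competitive equilibrium: 180.2 − q = 6.4 + 0.03q → q* = 168.7379, p* = 11.4621.
Marginal revenue: MR = 180.2 − 2q. Set MR = MC: 180.2 − 2q = 6.4 + 0.03q → q_m = 85.6158.
Price p_m = 180.2 − 1·85.6158 = 94.5842; MC(q_m) = 6.4 + 0.03·85.6158 = 8.9685.
Competitive q* = 168.7379, so Δq = 83.1221; wedge = 94.5842 − 8.9685 = 85.6157.
The triangle = ½ × 83.1221 × 85.6157 = 3558.28.

3558.28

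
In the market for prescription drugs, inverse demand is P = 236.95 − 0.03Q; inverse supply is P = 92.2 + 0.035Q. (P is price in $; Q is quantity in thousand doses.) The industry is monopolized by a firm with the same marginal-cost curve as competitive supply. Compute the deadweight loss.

Competitive equilibrium: 236.95 − 0.03Q = 92.2 + 0.035Q → Q* = 2226.92308, P* = 170.14231.
Marginal revenue: MR = 236.95 − 0.06Q. Set MR = MC: 236.95 − 0.06Q = 92.2 + 0.035Q → Q_m = 1523.68421.
Price P_m = 236.95 − 0.03·1523.68421 = 191.23947; MC(Q_m) = 92.2 + 0.035·1523.68421 = 145.52895.
Competitive Q* = 2226.92308, so ΔQ = 703.23887; wedge = 191.23947 − 145.52895 = 45.71052.
The triangle = ½ × 703.23887 × 45.71052 = $16072.71 thousand.

$16072.71 thousand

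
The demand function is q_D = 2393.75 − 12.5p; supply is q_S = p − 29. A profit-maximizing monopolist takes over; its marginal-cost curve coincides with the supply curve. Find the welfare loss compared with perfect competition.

In inverse form: demand p = 191.5 − 0.08q, supply p = 29 + q.
Competitive equilibrium: 191.5 − 0.08q = 29 + q → q* = 150.463, p* = 179.463.
Marginal revenue: MR = 191.5 − 0.16q. Set MR = MC: 191.5 − 0.16q = 29 + q → q_m = 140.0862.
Price p_m = 191.5 − 0.08·140.0862 = 180.2931; MC(q_m) = 29 + 1·140.0862 = 169.0862.
Competitive q* = 150.463, so Δq = 10.3768; wedge = 180.2931 − 169.0862 = 11.2069.
DWL = ½ × 10.3768 × 11.2069 = 58.15.

58.15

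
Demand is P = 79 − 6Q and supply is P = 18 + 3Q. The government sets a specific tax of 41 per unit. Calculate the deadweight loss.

Competitive equilibrium: 79 − 6Q = 18 + 3Q → Q* = 6.7778, P* = 38.3333.
With the tax, the buyer price exceeds the seller price by 41: (79 − 6Q) − (18 + 3Q) = 41 → Q' = 2.2222.
ΔQ = 6.7778 − 2.2222 = 4.5556; the wedge equals the tax, 41.
Deadweight loss = ½ × 4.5556 × 41 = 93.39.

93.39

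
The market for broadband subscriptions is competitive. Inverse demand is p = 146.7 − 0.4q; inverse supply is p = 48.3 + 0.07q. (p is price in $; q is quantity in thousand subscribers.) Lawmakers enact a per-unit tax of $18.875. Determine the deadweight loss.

$379.01 thousand

Competitive equilibrium: 146.7 − 0.4q = 48.3 + 0.07q → q* = 209.3617, p* = 62.9553.
With the tax, the buyer price exceeds the seller price by 18.875: (146.7 − 0.4q) − (48.3 + 0.07q) = 18.875 → q' = 169.2021.
Δq = 209.3617 − 169.2021 = 40.1596; the wedge equals the tax, 18.875.
DWL = ½ × 40.1596 × 18.875 = $379.01 thousand.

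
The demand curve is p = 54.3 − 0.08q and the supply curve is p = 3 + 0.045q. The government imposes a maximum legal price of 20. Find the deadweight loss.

Competitive equilibrium: 54.3 − 0.08q = 3 + 0.045q → q* = 410.4, p* = 21.468.
At the ceiling p = 20, quantity supplied = (20 − 3)/0.045 = 377.7778.
Willingness to pay at q' = 377.7778: 54.3 − 0.08·377.7778 = 24.0778.
Δq = 410.4 − 377.7778 = 32.6222; wedge = 24.0778 − 20 = 4.0778.
Welfare loss = ½ × 32.6222 × 4.0778 = 66.51.

66.51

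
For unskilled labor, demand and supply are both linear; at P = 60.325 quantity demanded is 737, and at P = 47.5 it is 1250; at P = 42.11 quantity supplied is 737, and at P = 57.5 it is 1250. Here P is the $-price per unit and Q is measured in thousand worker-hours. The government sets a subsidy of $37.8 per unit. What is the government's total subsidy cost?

$66356.18 thousand

Demand slope = (47.5 − 60.325)/(1250 − 737) = −0.025, so P = 78.75 − 0.025Q.
Supply slope = (57.5 − 42.11)/(1250 − 737) = 0.03, so P = 20 + 0.03Q.
Competitive equilibrium: 78.75 − 0.025Q = 20 + 0.03Q → Q* = 1068.1818, P* = 52.0455.
The subsidy lowers effective supply by 37.8: P = 0.03Q − 17.8.
New quantity: 78.75 − 0.025Q = 0.03Q − 17.8 → Q' = 1755.4545.
Total subsidy cost = 37.8 × 1755.4545 = $66356.18 thousand.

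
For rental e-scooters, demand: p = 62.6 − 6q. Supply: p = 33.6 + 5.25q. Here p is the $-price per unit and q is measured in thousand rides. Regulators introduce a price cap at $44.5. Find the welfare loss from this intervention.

$1.42 thousand

Competitive equilibrium: 62.6 − 6q = 33.6 + 5.25q → q* = 2.5778, p* = 47.1333.
At the ceiling p = 44.5, quantity supplied = (44.5 − 33.6)/5.25 = 2.0762.
Willingness to pay at q' = 2.0762: 62.6 − 6·2.0762 = 50.1428.
Δq = 2.5778 − 2.0762 = 0.5016; wedge = 50.1428 − 44.5 = 5.6428.
DWL = ½ × 0.5016 × 5.6428 = $1.42 thousand.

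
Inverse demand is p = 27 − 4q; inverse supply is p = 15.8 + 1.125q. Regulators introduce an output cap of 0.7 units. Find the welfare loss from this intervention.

Competitive equilibrium: 27 − 4q = 15.8 + 1.125q → q* = 2.1854, p* = 18.2585.
At q = 0.7: demand price = 27 − 4·0.7 = 24.2; supply price = 15.8 + 1.125·0.7 = 16.5875.
Δq = 2.1854 − 0.7 = 1.4854; wedge = 24.2 − 16.5875 = 7.6125.
Deadweight loss = ½ × 1.4854 × 7.6125 = 5.65.

5.65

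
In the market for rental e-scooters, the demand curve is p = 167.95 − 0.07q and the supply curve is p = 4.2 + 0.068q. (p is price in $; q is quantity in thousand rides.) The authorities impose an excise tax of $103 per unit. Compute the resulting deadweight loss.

$38438.41 thousand

Competitive equilibrium: 167.95 − 0.07q = 4.2 + 0.068q → q* = 1186.5942, p* = 84.8884.
With the tax, the buyer price exceeds the seller price by 103: (167.95 − 0.07q) − (4.2 + 0.068q) = 103 → q' = 440.2174.
Δq = 1186.5942 − 440.2174 = 746.3768; the wedge equals the tax, 103.
DWL = ½ × 746.3768 × 103 = $38438.41 thousand.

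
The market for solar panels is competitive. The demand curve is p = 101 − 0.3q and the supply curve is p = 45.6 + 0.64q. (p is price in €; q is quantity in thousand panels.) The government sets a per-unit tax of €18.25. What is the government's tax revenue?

€721.26 thousand

Competitive equilibrium: 101 − 0.3q = 45.6 + 0.64q → q* = 58.9362, p* = 83.3191.
With the tax, the buyer price exceeds the seller price by 18.25: (101 − 0.3q) − (45.6 + 0.64q) = 18.25 → q' = 39.5213.
Tax revenue = 18.25 × 39.5213 = €721.26 thousand.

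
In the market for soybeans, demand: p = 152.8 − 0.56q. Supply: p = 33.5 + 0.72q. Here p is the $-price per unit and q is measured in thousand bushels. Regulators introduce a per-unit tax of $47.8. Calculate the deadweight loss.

$892.52 thousand

Competitive equilibrium: 152.8 − 0.56q = 33.5 + 0.72q → q* = 93.20313, p* = 100.60625.
With the tax, the buyer price exceeds the seller price by 47.8: (152.8 − 0.56q) − (33.5 + 0.72q) = 47.8 → q' = 55.85938.
Δq = 93.20313 − 55.85938 = 37.34375; the wedge equals the tax, 47.8.
Welfare loss = ½ × 37.34375 × 47.8 = $892.52 thousand.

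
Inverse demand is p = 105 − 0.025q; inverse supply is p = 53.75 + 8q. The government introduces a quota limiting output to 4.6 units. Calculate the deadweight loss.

Competitive equilibrium: 105 − 0.025q = 53.75 + 8q → q* = 6.3863, p* = 104.8403.
At q = 4.6: demand price = 105 − 0.025·4.6 = 104.885; supply price = 53.75 + 8·4.6 = 90.55.
Δq = 6.3863 − 4.6 = 1.7863; wedge = 104.885 − 90.55 = 14.335.
DWL = ½ × 1.7863 × 14.335 = 12.80.

12.80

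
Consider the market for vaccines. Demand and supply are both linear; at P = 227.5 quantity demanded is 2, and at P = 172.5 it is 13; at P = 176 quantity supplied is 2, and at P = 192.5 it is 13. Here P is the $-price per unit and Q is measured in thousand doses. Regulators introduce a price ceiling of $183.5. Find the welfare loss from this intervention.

$27.77 thousand

Demand slope = (172.5 − 227.5)/(13 − 2) = −5, so P = 237.5 − 5Q.
Supply slope = (192.5 − 176)/(13 − 2) = 1.5, so P = 173 + 1.5Q.
Competitive equilibrium: 237.5 − 5Q = 173 + 1.5Q → Q* = 9.9231, P* = 187.8846.
At the ceiling P = 183.5, quantity supplied = (183.5 − 173)/1.5 = 7.
Willingness to pay at Q' = 7: 237.5 − 5·7 = 202.5.
ΔQ = 9.9231 − 7 = 2.9231; wedge = 202.5 − 183.5 = 19.
The triangle = ½ × 2.9231 × 19 = $27.77 thousand.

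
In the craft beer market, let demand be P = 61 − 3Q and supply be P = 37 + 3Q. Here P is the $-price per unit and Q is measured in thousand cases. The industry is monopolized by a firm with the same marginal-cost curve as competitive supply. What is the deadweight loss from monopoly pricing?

Competitive equilibrium: 61 − 3Q = 37 + 3Q → Q* = 4, P* = 49.
Marginal revenue: MR = 61 − 6Q. Set MR = MC: 61 − 6Q = 37 + 3Q → Q_m = 2.6667.
Price P_m = 61 − 3·2.6667 = 52.9999; MC(Q_m) = 37 + 3·2.6667 = 45.0001.
Competitive Q* = 4, so ΔQ = 1.3333; wedge = 52.9999 − 45.0001 = 7.9998.
Welfare loss = ½ × 1.3333 × 7.9998 = $5.33 thousand.

$5.33 thousand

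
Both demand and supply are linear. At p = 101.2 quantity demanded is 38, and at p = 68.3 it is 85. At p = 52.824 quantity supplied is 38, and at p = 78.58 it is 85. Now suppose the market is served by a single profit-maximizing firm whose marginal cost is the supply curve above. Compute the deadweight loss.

Demand slope = (68.3 − 101.2)/(85 − 38) = −0.7, so p = 127.8 − 0.7q.
Supply slope = (78.58 − 52.824)/(85 − 38) = 0.548, so p = 32 + 0.548q.
Competitive equilibrium: 127.8 − 0.7q = 32 + 0.548q → q* = 76.7628, p* = 74.066.
Marginal revenue: MR = 127.8 − 1.4q. Set MR = MC: 127.8 − 1.4q = 32 + 0.548q → q_m = 49.1786.
Price p_m = 127.8 − 0.7·49.1786 = 93.375; MC(q_m) = 32 + 0.548·49.1786 = 58.9499.
Competitive q* = 76.7628, so Δq = 27.5842; wedge = 93.375 − 58.9499 = 34.4251.
DWL = ½ × 27.5842 × 34.4251 = 474.79.

474.79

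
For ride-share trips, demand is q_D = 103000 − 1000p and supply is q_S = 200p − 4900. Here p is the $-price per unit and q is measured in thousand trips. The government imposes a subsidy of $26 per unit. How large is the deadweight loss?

In inverse form: demand p = 103 − 0.001q, supply p = 24.5 + 0.005q.
Competitive equilibrium: 103 − 0.001q = 24.5 + 0.005q → q* = 13083.3333, p* = 89.9167.
The subsidy lowers effective supply by 26: p = 0.005q − 1.5.
New quantity: 103 − 0.001q = 0.005q − 1.5 → q' = 17416.6667.
Overproduction Δq = 17416.6667 − 13083.3333 = 4333.3334; wedge = subsidy = 26.
The triangle = ½ × 4333.3334 × 26 = $56333.33 thousand.

$56333.33 thousand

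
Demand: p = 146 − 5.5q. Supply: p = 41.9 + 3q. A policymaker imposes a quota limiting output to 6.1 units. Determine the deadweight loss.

160.59

Competitive equilibrium: 146 − 5.5q = 41.9 + 3q → q* = 12.2471, p* = 78.6412.
At q = 6.1: demand price = 146 − 5.5·6.1 = 112.45; supply price = 41.9 + 3·6.1 = 60.2.
Δq = 12.2471 − 6.1 = 6.1471; wedge = 112.45 − 60.2 = 52.25.
Welfare loss = ½ × 6.1471 × 52.25 = 160.59.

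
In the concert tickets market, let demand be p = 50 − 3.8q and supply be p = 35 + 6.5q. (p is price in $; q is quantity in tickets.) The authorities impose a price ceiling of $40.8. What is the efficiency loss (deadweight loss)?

$1.64

Competitive equilibrium: 50 − 3.8q = 35 + 6.5q → q* = 1.4563, p* = 44.466.
At the ceiling p = 40.8, quantity supplied = (40.8 − 35)/6.5 = 0.8923.
Willingness to pay at q' = 0.8923: 50 − 3.8·0.8923 = 46.6093.
Δq = 1.4563 − 0.8923 = 0.564; wedge = 46.6093 − 40.8 = 5.8093.
Welfare loss = ½ × 0.564 × 5.8093 = $1.64.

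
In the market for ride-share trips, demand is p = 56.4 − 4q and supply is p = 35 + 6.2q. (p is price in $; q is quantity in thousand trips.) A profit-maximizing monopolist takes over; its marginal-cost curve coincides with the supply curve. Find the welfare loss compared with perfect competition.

$1.78 thousand

Competitive equilibrium: 56.4 − 4q = 35 + 6.2q → q* = 2.098, p* = 48.0078.
Marginal revenue: MR = 56.4 − 8q. Set MR = MC: 56.4 − 8q = 35 + 6.2q → q_m = 1.507.
Price p_m = 56.4 − 4·1.507 = 50.372; MC(q_m) = 35 + 6.2·1.507 = 44.3434.
Competitive q* = 2.098, so Δq = 0.591; wedge = 50.372 − 44.3434 = 6.0286.
Deadweight loss = ½ × 0.591 × 6.0286 = $1.78 thousand.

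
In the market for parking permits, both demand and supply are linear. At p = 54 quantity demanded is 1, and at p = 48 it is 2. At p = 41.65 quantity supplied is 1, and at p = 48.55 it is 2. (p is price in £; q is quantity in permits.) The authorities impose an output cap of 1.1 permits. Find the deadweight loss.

Demand slope = (48 − 54)/(2 − 1) = −6, so p = 60 − 6q.
Supply slope = (48.55 − 41.65)/(2 − 1) = 6.9, so p = 34.75 + 6.9q.
Competitive equilibrium: 60 − 6q = 34.75 + 6.9q → q* = 1.9574, p* = 48.2558.
At q = 1.1: demand price = 60 − 6·1.1 = 53.4; supply price = 34.75 + 6.9·1.1 = 42.34.
Δq = 1.9574 − 1.1 = 0.8574; wedge = 53.4 − 42.34 = 11.06.
DWL = ½ × 0.8574 × 11.06 = £4.74.

£4.74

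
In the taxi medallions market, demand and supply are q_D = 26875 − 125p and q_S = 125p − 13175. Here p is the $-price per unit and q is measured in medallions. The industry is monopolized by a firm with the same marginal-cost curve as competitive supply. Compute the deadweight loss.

$41708.89

In inverse form: demand p = 215 − 0.008q, supply p = 105.4 + 0.008q.
Competitive equilibrium: 215 − 0.008q = 105.4 + 0.008q → q* = 6850, p* = 160.2.
Marginal revenue: MR = 215 − 0.016q. Set MR = MC: 215 − 0.016q = 105.4 + 0.008q → q_m = 4566.666667.
Price p_m = 215 − 0.008·4566.666667 = 178.466667; MC(q_m) = 105.4 + 0.008·4566.666667 = 141.933333.
Competitive q* = 6850, so Δq = 2283.333333; wedge = 178.466667 − 141.933333 = 36.533334.
DWL = ½ × 2283.333333 × 36.533334 = $41708.89.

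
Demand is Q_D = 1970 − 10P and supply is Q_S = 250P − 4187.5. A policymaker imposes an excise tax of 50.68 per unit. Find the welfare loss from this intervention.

12348.38

In inverse form: demand P = 197 − 0.1Q, supply P = 16.75 + 0.004Q.
Competitive equilibrium: 197 − 0.1Q = 16.75 + 0.004Q → Q* = 1733.1731, P* = 23.6827.
With the tax, the buyer price exceeds the seller price by 50.68: (197 − 0.1Q) − (16.75 + 0.004Q) = 50.68 → Q' = 1245.8654.
ΔQ = 1733.1731 − 1245.8654 = 487.3077; the wedge equals the tax, 50.68.
Welfare loss = ½ × 487.3077 × 50.68 = 12348.38.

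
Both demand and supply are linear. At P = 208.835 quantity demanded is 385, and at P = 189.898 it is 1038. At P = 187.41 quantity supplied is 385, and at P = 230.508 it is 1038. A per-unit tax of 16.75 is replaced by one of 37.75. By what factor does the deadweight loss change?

Demand slope = (189.898 − 208.835)/(1038 − 385) = −0.029, so P = 220 − 0.029Q.
Supply slope = (230.508 − 187.41)/(1038 − 385) = 0.066, so P = 162 + 0.066Q.
Competitive equilibrium: 220 − 0.029Q = 162 + 0.066Q → Q* = 610.5263, P* = 202.2947.
For a per-unit tax t: ΔQ = t/0.095, so DWL = ½·t·(t/0.095) = t²/0.19.
At t = 16.75: DWL = 1476.645. At t = 37.75: DWL = 7500.329.
Ratio = (37.75/16.75)² = 5.079.

5.079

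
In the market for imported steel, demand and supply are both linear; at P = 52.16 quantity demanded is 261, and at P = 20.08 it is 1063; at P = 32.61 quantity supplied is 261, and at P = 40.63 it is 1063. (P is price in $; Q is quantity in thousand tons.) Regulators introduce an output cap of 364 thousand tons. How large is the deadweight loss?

$2073.60 thousand

Demand slope = (20.08 − 52.16)/(1063 − 261) = −0.04, so P = 62.6 − 0.04Q.
Supply slope = (40.63 − 32.61)/(1063 − 261) = 0.01, so P = 30 + 0.01Q.
Competitive equilibrium: 62.6 − 0.04Q = 30 + 0.01Q → Q* = 652, P* = 36.52.
At Q = 364: demand price = 62.6 − 0.04·364 = 48.04; supply price = 30 + 0.01·364 = 33.64.
ΔQ = 652 − 364 = 288; wedge = 48.04 − 33.64 = 14.4.
The triangle = ½ × 288 × 14.4 = $2073.60 thousand.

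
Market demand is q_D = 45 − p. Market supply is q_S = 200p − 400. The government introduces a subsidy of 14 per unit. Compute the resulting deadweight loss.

In inverse form: demand p = 45 − q, supply p = 2 + 0.005q.
Competitive equilibrium: 45 − q = 2 + 0.005q → q* = 42.7861, p* = 2.2139.
The subsidy lowers effective supply by 14: p = 0.005q − 12.
New quantity: 45 − q = 0.005q − 12 → q' = 56.7164.
Overproduction Δq = 56.7164 − 42.7861 = 13.9303; wedge = subsidy = 14.
The triangle = ½ × 13.9303 × 14 = 97.51.

97.51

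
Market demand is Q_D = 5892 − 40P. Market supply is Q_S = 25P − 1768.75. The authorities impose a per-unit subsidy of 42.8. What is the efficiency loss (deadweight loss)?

In inverse form: demand P = 147.3 − 0.025Q, supply P = 70.75 + 0.04Q.
Competitive equilibrium: 147.3 − 0.025Q = 70.75 + 0.04Q → Q* = 1177.6923, P* = 117.8577.
The subsidy lowers effective supply by 42.8: P = 27.95 + 0.04Q.
New quantity: 147.3 − 0.025Q = 27.95 + 0.04Q → Q' = 1836.1538.
Overproduction ΔQ = 1836.1538 − 1177.6923 = 658.4615; wedge = subsidy = 42.8.
The triangle = ½ × 658.4615 × 42.8 = 14091.08.

14091.08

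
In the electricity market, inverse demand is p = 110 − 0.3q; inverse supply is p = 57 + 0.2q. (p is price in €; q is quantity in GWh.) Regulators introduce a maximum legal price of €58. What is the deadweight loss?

Competitive equilibrium: 110 − 0.3q = 57 + 0.2q → q* = 106, p* = 78.2.
At the ceiling p = 58, quantity supplied = (58 − 57)/0.2 = 5.
Willingness to pay at q' = 5: 110 − 0.3·5 = 108.5.
Δq = 106 − 5 = 101; wedge = 108.5 − 58 = 50.5.
Deadweight loss = ½ × 101 × 50.5 = €2550.25.

€2550.25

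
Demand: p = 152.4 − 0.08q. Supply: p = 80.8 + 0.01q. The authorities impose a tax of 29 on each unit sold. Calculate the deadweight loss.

4672.22

Competitive equilibrium: 152.4 − 0.08q = 80.8 + 0.01q → q* = 795.5556, p* = 88.7556.
With the tax, the buyer price exceeds the seller price by 29: (152.4 − 0.08q) − (80.8 + 0.01q) = 29 → q' = 473.3333.
Δq = 795.5556 − 473.3333 = 322.2223; the wedge equals the tax, 29.
Welfare loss = ½ × 322.2223 × 29 = 4672.22.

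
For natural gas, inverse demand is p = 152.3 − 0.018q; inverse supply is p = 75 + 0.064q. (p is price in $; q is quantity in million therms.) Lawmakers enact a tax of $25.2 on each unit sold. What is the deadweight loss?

$3872.20 million

Competitive equilibrium: 152.3 − 0.018q = 75 + 0.064q → q* = 942.68293, p* = 135.33171.
With the tax, the buyer price exceeds the seller price by 25.2: (152.3 − 0.018q) − (75 + 0.064q) = 25.2 → q' = 635.36585.
Δq = 942.68293 − 635.36585 = 307.31708; the wedge equals the tax, 25.2.
DWL = ½ × 307.31708 × 25.2 = $3872.20 million.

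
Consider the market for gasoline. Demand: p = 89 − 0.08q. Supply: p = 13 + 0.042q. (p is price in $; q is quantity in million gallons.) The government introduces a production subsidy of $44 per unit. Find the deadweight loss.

$7934.43 million

Competitive equilibrium: 89 − 0.08q = 13 + 0.042q → q* = 622.9508, p* = 39.1639.
The subsidy lowers effective supply by 44: p = 0.042q − 31.
New quantity: 89 − 0.08q = 0.042q − 31 → q' = 983.6066.
Overproduction Δq = 983.6066 − 622.9508 = 360.6558; wedge = subsidy = 44.
Deadweight loss = ½ × 360.6558 × 44 = $7934.43 million.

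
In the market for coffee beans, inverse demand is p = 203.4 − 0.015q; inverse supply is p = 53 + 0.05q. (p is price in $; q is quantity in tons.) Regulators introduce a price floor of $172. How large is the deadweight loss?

Competitive equilibrium: 203.4 − 0.015q = 53 + 0.05q → q* = 2313.8462, p* = 168.6923.
At the floor p = 172, quantity demanded = (203.4 − 172)/0.015 = 2093.3333.
Sellers' marginal cost at q' = 2093.3333: 53 + 0.05·2093.3333 = 157.6667.
Δq = 2313.8462 − 2093.3333 = 220.5129; wedge = 172 − 157.6667 = 14.3333.
DWL = ½ × 220.5129 × 14.3333 = $1580.34.

$1580.34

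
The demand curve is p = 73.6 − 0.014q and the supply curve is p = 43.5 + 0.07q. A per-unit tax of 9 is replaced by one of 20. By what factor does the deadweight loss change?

4.938

Competitive equilibrium: 73.6 − 0.014q = 43.5 + 0.07q → q* = 358.3333, p* = 68.5833.
For a per-unit tax t: Δq = t/0.084, so DWL = ½·t·(t/0.084) = t²/0.168.
At t = 9: DWL = 482.143. At t = 20: DWL = 2380.952.
Ratio = (20/9)² = 4.938.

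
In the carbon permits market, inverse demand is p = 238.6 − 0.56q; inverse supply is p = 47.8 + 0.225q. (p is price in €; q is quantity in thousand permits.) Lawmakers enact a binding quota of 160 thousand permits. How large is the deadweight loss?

Competitive equilibrium: 238.6 − 0.56q = 47.8 + 0.225q → q* = 243.0573, p* = 102.4879.
At q = 160: demand price = 238.6 − 0.56·160 = 149; supply price = 47.8 + 0.225·160 = 83.8.
Δq = 243.0573 − 160 = 83.0573; wedge = 149 − 83.8 = 65.2.
The triangle = ½ × 83.0573 × 65.2 = €2707.67 thousand.

€2707.67 thousand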